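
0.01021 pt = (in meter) 3.602e-06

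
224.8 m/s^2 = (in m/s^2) 224.8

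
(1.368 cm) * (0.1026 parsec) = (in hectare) 4.331e+09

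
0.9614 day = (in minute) 1384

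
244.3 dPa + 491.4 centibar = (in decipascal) 4.914e+06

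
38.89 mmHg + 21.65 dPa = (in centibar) 5.187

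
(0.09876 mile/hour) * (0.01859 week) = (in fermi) 4.964e+17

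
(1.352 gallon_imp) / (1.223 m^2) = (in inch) 0.1979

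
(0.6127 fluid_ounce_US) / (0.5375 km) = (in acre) 8.33e-12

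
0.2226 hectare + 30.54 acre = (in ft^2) 1.354e+06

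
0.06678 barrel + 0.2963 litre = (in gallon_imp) 2.401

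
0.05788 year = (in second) 1.825e+06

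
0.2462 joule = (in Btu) 0.0002334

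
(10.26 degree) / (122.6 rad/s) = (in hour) 4.057e-07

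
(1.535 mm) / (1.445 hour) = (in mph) 6.601e-07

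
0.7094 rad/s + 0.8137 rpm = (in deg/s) 45.53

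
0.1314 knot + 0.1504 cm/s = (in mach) 0.0002029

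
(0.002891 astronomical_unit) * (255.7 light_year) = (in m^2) 1.046e+27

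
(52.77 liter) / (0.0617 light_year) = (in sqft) 9.731e-16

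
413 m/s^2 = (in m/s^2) 413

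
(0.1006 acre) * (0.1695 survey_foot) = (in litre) 2.103e+04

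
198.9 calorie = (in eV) 5.194e+21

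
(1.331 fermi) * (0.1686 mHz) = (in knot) 4.362e-19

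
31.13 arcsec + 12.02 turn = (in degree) 4327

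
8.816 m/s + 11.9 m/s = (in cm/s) 2072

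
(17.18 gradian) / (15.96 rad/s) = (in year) 5.362e-10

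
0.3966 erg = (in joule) 3.966e-08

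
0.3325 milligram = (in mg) 0.3325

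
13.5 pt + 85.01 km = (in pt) 2.41e+08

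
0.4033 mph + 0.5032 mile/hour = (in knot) 0.7877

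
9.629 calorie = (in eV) 2.515e+20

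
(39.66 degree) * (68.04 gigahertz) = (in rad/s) 4.71e+10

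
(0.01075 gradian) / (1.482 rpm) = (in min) 1.813e-05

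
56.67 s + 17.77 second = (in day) 0.0008616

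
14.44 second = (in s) 14.44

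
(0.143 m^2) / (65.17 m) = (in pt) 6.22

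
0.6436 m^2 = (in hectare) 6.436e-05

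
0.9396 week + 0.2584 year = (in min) 1.453e+05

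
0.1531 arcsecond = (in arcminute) 0.002552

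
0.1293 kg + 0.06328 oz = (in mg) 1.311e+05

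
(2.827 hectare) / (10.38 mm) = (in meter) 2.724e+06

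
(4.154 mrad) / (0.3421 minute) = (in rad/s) 0.0002024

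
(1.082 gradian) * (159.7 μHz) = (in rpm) 2.592e-05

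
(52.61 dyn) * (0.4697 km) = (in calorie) 0.05906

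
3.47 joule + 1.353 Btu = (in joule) 1431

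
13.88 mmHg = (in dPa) 1.851e+04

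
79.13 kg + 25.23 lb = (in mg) 9.057e+07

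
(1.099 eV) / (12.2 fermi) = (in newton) 1.443e-05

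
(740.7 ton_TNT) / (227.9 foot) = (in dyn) 4.461e+15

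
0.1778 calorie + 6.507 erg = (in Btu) 0.0007051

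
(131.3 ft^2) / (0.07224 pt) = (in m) 4.786e+05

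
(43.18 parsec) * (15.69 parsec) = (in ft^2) 6.943e+36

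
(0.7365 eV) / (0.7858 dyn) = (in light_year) 1.587e-30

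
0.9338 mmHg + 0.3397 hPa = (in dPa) 1585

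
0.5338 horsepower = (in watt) 398.1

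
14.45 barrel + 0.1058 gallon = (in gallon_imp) 505.4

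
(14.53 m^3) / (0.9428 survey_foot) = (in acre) 0.01249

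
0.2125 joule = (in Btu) 0.0002014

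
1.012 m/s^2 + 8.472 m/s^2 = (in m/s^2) 9.484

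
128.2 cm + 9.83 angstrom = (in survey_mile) 0.0007966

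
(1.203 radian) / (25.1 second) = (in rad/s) 0.04793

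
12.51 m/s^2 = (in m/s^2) 12.51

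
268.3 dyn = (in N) 0.002683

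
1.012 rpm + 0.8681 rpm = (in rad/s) 0.1969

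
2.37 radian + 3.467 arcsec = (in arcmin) 8148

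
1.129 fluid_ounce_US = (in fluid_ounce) 1.129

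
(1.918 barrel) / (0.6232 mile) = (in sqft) 0.003273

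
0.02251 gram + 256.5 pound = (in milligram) 1.163e+08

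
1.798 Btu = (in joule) 1897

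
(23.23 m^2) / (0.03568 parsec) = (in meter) 2.11e-14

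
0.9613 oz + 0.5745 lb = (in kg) 0.2878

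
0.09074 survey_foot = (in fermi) 2.766e+13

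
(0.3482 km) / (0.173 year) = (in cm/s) 0.006382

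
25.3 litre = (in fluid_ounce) 855.5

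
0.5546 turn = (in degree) 199.7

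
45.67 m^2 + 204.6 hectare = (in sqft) 2.202e+07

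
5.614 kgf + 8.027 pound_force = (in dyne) 9.076e+06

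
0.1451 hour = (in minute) 8.706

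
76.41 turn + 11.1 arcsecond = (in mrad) 4.801e+05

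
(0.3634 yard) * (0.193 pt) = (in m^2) 2.262e-05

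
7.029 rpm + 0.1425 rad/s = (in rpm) 8.39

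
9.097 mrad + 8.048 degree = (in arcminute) 514.2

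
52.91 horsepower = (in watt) 3.945e+04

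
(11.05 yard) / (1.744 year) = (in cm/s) 1.837e-05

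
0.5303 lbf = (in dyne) 2.359e+05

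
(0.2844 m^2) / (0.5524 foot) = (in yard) 1.847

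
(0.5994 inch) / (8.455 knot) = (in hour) 9.723e-07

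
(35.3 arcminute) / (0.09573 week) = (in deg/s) 1.016e-05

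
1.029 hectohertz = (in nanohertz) 1.029e+11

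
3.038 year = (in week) 158.4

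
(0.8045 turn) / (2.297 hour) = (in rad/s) 0.0006113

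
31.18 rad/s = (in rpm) 297.7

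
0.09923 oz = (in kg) 0.002813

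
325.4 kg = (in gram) 3.254e+05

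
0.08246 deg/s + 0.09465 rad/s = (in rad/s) 0.09609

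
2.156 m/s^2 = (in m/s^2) 2.156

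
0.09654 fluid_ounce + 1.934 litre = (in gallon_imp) 0.426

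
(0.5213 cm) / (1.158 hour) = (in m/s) 1.25e-06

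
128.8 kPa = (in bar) 1.288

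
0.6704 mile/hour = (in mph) 0.6704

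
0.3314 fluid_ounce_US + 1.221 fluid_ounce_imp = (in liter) 0.04449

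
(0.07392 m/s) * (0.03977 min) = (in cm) 17.64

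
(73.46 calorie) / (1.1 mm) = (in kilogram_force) 2.849e+04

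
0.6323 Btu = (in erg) 6.671e+09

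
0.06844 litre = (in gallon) 0.01808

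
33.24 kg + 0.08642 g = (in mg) 3.324e+07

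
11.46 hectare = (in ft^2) 1.234e+06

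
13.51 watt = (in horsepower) 0.01812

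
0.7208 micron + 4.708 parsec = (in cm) 1.453e+19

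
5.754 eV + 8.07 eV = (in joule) 2.215e-18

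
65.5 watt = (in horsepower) 0.08784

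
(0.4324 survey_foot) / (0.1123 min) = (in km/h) 0.07042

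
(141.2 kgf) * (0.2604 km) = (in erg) 3.606e+12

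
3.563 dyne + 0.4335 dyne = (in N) 3.997e-05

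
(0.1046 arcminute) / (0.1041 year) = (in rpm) 8.851e-11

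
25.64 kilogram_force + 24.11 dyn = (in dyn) 2.514e+07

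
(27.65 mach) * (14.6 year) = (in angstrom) 4.335e+22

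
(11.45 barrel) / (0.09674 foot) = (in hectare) 0.006174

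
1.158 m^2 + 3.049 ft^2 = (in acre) 0.0003561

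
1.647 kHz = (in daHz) 164.7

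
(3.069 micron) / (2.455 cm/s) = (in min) 2.084e-06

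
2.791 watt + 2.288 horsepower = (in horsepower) 2.292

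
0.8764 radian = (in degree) 50.21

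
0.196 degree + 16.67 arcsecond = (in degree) 0.2006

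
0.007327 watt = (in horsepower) 9.826e-06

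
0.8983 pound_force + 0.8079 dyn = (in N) 3.996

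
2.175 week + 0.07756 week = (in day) 15.77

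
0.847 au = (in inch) 4.989e+12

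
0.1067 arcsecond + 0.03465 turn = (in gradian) 13.86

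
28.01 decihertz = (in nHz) 2.801e+09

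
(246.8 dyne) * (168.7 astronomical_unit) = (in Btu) 5.904e+07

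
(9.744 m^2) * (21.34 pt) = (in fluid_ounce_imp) 2582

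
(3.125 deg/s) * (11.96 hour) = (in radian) 2348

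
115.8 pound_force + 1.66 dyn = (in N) 515.1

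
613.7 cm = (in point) 1.74e+04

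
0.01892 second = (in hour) 5.256e-06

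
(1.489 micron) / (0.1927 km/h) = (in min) 4.636e-07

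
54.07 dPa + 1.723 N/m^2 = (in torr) 0.05348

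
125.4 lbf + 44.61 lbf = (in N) 756.2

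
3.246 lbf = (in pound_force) 3.246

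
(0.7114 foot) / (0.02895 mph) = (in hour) 0.004654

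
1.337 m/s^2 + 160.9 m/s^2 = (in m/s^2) 162.2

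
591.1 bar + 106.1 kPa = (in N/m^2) 5.922e+07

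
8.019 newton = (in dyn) 8.019e+05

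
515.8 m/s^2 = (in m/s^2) 515.8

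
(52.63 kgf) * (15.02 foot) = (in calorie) 564.7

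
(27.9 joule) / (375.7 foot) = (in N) 0.2436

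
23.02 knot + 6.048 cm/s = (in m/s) 11.9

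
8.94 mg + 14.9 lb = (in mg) 6.759e+06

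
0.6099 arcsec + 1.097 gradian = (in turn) 0.002743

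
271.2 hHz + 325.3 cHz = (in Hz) 2.712e+04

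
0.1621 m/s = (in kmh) 0.5836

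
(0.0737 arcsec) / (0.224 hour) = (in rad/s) 4.431e-10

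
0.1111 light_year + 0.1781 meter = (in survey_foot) 3.448e+15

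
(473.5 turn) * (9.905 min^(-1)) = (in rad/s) 491.1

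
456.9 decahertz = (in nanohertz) 4.569e+12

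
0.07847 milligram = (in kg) 7.847e-08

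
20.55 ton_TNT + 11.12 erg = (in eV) 5.367e+29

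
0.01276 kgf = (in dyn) 1.251e+04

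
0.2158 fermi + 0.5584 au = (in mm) 8.354e+13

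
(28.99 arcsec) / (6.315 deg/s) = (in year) 4.044e-11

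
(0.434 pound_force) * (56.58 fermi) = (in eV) 6.818e+05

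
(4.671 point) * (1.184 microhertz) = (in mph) 4.364e-09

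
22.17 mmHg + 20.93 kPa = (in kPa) 23.89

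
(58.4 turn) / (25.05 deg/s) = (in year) 2.661e-05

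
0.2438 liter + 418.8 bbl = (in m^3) 66.58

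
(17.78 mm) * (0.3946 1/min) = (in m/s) 0.0001169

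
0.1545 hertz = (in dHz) 1.545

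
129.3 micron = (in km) 1.293e-07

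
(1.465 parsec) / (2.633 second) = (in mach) 5.042e+13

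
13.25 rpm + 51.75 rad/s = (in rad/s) 53.14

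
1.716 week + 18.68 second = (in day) 12.01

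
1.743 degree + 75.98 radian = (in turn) 12.1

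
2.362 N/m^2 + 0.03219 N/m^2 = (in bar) 2.394e-05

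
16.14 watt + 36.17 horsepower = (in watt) 2.699e+04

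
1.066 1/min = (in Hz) 0.01777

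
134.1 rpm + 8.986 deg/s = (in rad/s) 14.2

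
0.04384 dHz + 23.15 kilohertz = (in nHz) 2.315e+13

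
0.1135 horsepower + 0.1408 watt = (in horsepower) 0.1137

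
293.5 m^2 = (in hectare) 0.02935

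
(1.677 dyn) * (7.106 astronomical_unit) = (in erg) 1.783e+14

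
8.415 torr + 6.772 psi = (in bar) 0.4781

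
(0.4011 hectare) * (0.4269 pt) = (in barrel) 3.799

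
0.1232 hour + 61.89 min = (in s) 4157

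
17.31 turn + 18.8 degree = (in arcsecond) 2.25e+07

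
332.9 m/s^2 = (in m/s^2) 332.9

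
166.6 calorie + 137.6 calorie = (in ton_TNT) 3.042e-07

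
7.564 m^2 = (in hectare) 0.0007564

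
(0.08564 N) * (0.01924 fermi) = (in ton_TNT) 3.938e-28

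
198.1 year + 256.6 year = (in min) 2.39e+08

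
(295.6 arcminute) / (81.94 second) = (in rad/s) 0.001049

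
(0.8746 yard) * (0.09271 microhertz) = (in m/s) 7.414e-08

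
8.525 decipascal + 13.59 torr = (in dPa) 1.813e+04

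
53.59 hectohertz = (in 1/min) 3.215e+05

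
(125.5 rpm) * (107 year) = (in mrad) 4.435e+13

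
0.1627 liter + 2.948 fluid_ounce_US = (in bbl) 0.001572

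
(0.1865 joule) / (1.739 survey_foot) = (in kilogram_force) 0.03588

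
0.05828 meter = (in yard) 0.06374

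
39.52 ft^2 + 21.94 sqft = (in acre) 0.001411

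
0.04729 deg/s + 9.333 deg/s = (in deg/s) 9.38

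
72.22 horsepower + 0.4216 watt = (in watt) 5.385e+04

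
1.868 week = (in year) 0.03582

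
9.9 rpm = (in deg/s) 59.4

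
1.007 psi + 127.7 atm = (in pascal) 1.295e+07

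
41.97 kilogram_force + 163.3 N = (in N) 574.9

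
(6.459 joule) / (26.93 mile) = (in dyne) 14.9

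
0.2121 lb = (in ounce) 3.394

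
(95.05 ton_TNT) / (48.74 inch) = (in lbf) 7.222e+10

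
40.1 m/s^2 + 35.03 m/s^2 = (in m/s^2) 75.13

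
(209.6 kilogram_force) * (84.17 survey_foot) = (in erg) 5.273e+11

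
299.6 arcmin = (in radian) 0.08715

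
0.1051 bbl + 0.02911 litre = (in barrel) 0.1053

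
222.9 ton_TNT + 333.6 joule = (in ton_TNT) 222.9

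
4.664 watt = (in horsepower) 0.006255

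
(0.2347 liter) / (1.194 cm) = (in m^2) 0.01966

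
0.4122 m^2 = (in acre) 0.0001019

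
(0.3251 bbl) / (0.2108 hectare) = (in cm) 0.002452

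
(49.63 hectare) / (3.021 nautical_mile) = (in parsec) 2.875e-15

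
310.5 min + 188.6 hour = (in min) 1.163e+04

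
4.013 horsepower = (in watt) 2992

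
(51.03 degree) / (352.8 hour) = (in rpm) 6.696e-06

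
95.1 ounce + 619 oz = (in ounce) 714.1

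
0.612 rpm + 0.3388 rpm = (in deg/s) 5.705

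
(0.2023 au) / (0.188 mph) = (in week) 5.954e+05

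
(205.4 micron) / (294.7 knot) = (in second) 1.355e-06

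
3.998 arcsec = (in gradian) 0.001234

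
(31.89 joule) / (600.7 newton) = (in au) 3.549e-13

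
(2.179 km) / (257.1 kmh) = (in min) 0.5085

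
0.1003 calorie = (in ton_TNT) 1.003e-10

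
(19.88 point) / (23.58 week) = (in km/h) 1.77e-09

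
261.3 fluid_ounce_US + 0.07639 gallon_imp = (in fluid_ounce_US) 273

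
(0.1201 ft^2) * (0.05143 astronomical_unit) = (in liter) 8.584e+10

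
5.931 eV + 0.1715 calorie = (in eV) 4.479e+18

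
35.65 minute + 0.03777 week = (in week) 0.04131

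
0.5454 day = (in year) 0.001494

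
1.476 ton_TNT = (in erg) 6.176e+16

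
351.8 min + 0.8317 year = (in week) 43.4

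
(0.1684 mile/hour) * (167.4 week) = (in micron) 7.622e+12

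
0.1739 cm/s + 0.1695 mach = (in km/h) 207.8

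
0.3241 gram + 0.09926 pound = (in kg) 0.04535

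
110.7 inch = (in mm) 2812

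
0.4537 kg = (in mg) 4.537e+05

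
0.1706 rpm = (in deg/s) 1.024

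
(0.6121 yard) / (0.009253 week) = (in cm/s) 0.01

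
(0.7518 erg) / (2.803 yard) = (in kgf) 2.991e-09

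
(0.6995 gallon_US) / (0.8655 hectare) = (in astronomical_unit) 2.045e-18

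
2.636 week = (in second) 1.594e+06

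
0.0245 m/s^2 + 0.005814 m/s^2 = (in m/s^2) 0.03031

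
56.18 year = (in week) 2929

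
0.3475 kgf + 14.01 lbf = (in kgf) 6.702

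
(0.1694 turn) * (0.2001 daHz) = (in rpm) 20.34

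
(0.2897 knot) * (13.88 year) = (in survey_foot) 2.14e+08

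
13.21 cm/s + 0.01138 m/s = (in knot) 0.2789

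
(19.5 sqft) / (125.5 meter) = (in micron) 1.444e+04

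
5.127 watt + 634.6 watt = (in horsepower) 0.8579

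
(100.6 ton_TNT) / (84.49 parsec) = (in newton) 1.614e-07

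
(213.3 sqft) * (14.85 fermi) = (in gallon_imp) 6.473e-11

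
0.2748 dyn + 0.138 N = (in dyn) 1.38e+04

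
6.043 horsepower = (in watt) 4506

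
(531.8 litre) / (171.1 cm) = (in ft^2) 3.346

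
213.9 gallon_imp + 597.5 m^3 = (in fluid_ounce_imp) 2.106e+07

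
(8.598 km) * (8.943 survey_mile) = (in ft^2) 1.332e+09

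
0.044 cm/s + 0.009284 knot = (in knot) 0.01014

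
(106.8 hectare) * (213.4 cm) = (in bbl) 1.434e+07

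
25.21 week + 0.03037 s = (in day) 176.5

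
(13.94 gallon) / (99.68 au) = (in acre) 8.744e-19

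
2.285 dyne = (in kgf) 2.33e-06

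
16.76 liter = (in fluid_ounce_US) 566.7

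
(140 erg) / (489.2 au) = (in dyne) 1.913e-14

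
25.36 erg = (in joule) 2.536e-06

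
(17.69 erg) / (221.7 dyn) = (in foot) 0.002618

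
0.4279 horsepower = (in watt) 319.1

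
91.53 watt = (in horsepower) 0.1227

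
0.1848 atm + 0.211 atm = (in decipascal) 4.01e+05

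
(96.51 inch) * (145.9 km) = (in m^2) 3.577e+05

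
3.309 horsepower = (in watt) 2468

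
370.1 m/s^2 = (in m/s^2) 370.1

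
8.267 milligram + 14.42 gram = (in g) 14.43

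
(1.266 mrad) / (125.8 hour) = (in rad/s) 2.795e-09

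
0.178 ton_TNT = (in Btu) 7.059e+05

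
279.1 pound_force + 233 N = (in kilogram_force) 150.4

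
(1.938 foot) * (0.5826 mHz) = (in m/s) 0.0003441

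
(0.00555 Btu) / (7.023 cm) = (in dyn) 8.338e+06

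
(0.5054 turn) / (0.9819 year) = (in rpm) 9.793e-07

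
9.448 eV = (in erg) 1.514e-11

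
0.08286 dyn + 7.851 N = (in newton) 7.851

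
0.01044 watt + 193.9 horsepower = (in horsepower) 193.9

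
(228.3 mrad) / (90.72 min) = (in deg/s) 0.002403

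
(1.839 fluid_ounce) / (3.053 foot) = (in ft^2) 0.0006291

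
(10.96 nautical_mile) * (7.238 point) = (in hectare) 0.005183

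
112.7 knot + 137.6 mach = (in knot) 9.119e+04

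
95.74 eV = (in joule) 1.534e-17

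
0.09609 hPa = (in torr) 0.07207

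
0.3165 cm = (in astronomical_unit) 2.116e-14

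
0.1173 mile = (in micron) 1.888e+08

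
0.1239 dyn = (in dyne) 0.1239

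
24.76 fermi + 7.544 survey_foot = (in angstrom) 2.299e+10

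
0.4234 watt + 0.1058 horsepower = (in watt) 79.32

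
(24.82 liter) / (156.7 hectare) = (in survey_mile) 9.842e-12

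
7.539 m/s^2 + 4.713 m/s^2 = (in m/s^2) 12.25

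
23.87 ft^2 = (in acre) 0.000548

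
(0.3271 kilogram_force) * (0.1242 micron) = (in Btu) 3.776e-10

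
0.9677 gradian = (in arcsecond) 3135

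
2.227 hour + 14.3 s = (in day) 0.09296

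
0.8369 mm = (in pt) 2.372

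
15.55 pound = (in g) 7053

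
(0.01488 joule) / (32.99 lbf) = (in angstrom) 1.014e+06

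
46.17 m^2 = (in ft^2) 497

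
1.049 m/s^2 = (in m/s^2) 1.049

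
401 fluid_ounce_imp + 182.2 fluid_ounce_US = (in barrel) 0.1056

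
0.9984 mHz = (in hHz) 9.984e-06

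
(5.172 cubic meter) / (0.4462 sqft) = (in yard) 136.4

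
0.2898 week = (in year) 0.005558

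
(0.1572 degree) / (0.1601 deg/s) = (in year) 3.114e-08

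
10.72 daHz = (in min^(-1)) 6432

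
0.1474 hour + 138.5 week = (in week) 138.5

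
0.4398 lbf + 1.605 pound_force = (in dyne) 9.096e+05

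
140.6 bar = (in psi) 2039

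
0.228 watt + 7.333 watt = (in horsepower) 0.01014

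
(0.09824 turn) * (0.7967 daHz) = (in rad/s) 4.918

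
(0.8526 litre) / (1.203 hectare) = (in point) 0.0002009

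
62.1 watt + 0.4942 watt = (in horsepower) 0.08394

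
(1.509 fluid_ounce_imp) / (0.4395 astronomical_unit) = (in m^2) 6.521e-16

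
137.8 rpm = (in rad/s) 14.43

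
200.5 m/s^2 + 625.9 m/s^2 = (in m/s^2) 826.4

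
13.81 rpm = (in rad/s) 1.446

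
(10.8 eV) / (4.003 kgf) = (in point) 1.249e-16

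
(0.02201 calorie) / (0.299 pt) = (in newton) 873.1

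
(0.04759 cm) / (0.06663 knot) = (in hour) 3.857e-06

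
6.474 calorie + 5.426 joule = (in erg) 3.251e+08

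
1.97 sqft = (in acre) 4.522e-05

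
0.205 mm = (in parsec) 6.644e-21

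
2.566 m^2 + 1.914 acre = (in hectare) 0.7748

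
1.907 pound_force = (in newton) 8.483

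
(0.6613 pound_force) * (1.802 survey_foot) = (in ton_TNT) 3.862e-10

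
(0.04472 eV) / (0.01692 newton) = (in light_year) 4.476e-35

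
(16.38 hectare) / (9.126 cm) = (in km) 1795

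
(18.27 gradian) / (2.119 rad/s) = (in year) 4.295e-09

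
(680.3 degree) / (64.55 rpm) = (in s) 1.757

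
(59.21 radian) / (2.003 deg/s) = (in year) 5.371e-05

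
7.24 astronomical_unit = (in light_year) 0.0001145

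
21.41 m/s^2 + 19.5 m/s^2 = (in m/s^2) 40.91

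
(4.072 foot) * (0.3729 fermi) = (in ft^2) 4.982e-15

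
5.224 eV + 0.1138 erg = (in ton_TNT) 2.72e-18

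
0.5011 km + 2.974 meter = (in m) 504.1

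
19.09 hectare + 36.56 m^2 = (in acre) 47.18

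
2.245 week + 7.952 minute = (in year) 0.04307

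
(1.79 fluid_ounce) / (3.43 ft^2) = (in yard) 0.0001817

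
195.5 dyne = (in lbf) 0.0004395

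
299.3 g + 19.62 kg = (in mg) 1.992e+07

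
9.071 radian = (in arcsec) 1.871e+06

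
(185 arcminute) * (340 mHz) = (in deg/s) 1.048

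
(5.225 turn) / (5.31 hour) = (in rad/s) 0.001717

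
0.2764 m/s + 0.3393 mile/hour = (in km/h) 1.541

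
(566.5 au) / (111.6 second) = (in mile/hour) 1.699e+12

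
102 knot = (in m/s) 52.47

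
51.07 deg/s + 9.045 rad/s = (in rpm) 94.89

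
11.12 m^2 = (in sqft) 119.7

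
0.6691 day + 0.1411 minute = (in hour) 16.06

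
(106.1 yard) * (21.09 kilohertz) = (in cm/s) 2.046e+08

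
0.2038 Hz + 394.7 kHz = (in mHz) 3.947e+08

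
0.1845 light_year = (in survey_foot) 5.727e+15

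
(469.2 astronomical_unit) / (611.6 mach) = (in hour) 9.363e+04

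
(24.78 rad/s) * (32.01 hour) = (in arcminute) 9.817e+09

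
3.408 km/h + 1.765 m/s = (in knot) 5.271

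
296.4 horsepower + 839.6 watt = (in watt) 2.219e+05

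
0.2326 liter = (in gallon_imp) 0.05116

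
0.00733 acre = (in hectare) 0.002966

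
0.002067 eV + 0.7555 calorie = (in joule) 3.161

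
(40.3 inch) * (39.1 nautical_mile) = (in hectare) 7.412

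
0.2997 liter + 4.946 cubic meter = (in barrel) 31.11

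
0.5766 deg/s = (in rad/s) 0.01006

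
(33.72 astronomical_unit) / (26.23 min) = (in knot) 6.231e+09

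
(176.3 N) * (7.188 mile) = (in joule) 2.039e+06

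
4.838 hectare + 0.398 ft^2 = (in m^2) 4.838e+04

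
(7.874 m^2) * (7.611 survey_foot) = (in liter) 1.827e+04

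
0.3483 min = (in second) 20.9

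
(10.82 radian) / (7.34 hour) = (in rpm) 0.00391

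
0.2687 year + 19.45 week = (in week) 33.46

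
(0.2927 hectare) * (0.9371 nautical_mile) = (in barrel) 3.195e+07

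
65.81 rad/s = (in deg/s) 3771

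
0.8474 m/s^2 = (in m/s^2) 0.8474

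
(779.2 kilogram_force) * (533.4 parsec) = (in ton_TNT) 3.006e+13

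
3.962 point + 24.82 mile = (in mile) 24.82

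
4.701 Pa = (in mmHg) 0.03526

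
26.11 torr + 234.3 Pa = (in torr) 27.87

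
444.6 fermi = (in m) 4.446e-13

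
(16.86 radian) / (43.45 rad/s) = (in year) 1.23e-08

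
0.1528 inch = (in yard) 0.004244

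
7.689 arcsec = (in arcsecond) 7.689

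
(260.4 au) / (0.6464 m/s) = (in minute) 1.004e+12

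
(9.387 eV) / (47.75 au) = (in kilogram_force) 2.147e-32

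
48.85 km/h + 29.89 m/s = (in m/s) 43.46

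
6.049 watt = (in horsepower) 0.008112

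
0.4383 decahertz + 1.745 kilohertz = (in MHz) 0.001749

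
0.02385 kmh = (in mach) 1.946e-05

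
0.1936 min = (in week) 1.921e-05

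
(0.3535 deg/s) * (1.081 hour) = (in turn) 3.821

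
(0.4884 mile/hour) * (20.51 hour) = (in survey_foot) 5.289e+04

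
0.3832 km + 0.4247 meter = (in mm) 3.836e+05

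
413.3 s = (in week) 0.0006834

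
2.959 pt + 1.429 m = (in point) 4054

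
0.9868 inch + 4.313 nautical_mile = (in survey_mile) 4.963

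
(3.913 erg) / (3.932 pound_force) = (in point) 6.342e-05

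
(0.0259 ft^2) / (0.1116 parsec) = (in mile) 4.342e-22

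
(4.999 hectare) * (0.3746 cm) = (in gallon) 4.947e+04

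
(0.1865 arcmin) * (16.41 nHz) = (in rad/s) 8.903e-13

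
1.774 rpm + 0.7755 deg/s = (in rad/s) 0.1993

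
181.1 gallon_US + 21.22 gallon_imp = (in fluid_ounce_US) 2.644e+04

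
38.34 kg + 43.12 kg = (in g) 8.146e+04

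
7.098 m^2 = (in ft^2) 76.4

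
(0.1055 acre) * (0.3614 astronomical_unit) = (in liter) 2.308e+16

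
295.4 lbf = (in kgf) 134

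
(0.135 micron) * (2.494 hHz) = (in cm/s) 0.003367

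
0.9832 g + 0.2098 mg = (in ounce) 0.03469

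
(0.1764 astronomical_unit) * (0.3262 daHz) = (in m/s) 8.608e+10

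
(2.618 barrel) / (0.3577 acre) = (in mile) 1.787e-07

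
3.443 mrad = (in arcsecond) 710.2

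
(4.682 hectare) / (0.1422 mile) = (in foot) 671.2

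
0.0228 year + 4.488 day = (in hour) 307.4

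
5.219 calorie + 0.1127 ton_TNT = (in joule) 4.715e+08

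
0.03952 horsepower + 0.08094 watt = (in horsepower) 0.03963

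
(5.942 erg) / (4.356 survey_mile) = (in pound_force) 1.905e-11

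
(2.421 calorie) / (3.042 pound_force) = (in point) 2122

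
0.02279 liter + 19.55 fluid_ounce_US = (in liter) 0.601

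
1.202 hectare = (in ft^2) 1.294e+05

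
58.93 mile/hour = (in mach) 0.07737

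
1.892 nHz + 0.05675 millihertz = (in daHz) 5.675e-06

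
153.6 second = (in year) 4.871e-06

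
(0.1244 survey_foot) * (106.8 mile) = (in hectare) 0.6517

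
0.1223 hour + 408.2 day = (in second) 3.527e+07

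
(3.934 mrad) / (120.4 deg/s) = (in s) 0.001872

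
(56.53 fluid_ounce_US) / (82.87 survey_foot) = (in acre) 1.636e-08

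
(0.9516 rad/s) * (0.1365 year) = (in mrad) 4.096e+09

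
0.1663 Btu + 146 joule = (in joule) 321.5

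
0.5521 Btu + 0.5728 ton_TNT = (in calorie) 5.728e+08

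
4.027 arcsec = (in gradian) 0.001243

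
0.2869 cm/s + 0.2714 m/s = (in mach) 0.0008055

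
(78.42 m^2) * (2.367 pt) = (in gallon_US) 17.3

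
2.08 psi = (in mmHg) 107.6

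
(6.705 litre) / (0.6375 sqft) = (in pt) 320.9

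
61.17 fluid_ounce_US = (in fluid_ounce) 61.17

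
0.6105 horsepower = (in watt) 455.2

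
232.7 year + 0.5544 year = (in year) 233.3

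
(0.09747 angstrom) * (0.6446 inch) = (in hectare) 1.596e-17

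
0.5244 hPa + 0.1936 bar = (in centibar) 19.41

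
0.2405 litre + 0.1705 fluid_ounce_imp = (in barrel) 0.001543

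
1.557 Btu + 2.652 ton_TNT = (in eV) 6.926e+28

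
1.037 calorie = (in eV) 2.708e+19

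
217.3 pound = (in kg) 98.57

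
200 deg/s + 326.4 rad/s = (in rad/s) 329.9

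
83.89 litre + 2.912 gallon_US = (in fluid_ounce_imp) 3340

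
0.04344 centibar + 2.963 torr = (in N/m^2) 438.5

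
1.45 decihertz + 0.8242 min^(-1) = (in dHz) 1.587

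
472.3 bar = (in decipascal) 4.723e+08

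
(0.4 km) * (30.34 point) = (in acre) 0.001058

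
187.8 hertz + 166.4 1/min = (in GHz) 1.906e-07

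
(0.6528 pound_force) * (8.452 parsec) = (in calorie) 1.81e+17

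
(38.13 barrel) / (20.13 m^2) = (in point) 853.7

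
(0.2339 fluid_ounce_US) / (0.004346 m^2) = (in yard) 0.001741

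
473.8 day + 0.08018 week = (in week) 67.77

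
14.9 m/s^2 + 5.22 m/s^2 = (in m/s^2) 20.12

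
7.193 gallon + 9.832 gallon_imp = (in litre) 71.93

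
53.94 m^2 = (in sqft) 580.6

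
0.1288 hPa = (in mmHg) 0.09661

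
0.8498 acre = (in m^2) 3439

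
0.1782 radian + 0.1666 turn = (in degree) 70.19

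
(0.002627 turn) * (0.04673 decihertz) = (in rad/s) 7.713e-05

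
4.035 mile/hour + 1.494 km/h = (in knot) 4.313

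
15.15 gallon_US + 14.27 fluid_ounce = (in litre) 57.77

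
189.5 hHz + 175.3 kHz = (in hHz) 1942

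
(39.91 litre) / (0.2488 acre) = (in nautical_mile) 2.14e-08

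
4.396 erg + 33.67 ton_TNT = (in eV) 8.793e+29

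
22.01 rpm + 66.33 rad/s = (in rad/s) 68.63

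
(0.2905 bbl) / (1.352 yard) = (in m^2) 0.03736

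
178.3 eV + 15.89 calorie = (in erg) 6.648e+08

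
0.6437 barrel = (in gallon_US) 27.04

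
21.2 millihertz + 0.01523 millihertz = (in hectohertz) 0.0002122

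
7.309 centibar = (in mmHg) 54.82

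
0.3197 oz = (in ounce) 0.3197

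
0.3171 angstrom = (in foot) 1.04e-10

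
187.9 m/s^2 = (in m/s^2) 187.9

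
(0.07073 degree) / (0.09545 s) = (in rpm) 0.1235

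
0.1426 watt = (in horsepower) 0.0001912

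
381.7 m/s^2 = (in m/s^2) 381.7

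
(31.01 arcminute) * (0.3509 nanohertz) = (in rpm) 3.023e-11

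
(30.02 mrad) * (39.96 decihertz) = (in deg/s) 6.873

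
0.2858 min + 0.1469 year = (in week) 7.66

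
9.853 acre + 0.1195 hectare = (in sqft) 4.421e+05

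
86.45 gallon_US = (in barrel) 2.058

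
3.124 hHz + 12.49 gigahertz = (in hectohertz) 1.249e+08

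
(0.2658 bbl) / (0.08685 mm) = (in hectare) 0.04866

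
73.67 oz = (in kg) 2.089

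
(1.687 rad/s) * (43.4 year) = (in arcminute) 7.938e+12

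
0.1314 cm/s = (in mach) 3.859e-06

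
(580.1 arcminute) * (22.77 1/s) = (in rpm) 36.69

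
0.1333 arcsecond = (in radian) 6.463e-07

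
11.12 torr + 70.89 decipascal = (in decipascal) 1.49e+04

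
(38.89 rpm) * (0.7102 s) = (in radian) 2.892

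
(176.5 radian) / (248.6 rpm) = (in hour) 0.001883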